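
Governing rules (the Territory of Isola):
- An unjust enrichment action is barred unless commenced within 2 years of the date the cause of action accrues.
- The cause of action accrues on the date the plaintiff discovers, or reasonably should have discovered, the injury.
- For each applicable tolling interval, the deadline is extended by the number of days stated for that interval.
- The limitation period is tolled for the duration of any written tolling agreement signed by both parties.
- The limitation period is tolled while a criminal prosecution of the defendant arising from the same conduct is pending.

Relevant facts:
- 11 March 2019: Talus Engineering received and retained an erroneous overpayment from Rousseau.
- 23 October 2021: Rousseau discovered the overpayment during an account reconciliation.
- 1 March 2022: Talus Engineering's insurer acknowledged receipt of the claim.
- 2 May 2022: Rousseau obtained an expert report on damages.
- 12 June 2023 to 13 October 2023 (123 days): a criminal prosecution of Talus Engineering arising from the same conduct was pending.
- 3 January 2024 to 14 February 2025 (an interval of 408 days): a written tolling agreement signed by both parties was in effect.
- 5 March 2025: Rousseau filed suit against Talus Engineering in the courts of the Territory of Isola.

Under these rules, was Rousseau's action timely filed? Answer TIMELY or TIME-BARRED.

TIMELY

Accrual is tied to discovery, so the period began on 23 October 2021 rather than on 11 March 2019 when the act occurred.
Adding the 2 years base period to 23 October 2021 gives a deadline of 23 October 2023, before any tolling.
The pending criminal prosecution from 12 June 2023 to 13 October 2023 tolled the period for 123 days, extending the deadline to 23 February 2024.
Because the written tolling agreement ran from 3 January 2024 to 14 February 2025, the deadline is extended by 408 days to 6 April 2025.
The other events in the timeline have no effect on the limitation period under the stated rules.
The 5 March 2025 filing precedes the 6 April 2025 deadline; the claim is timely.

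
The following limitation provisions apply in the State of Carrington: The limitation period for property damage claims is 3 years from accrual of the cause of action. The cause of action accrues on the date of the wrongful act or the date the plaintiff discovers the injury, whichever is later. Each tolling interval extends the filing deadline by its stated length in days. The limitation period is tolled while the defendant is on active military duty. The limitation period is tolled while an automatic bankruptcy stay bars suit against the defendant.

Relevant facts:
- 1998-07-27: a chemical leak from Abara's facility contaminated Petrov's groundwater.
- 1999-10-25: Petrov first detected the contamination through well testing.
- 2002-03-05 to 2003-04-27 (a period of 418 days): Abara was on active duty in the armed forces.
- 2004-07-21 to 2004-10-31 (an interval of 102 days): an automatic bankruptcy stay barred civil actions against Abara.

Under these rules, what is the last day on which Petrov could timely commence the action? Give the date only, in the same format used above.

The claim accrued on 1999-10-25 — the later of the 1998-07-27 act and the 1999-10-25 discovery.
Adding the 3 years base period to 1999-10-25 gives a deadline of 2002-10-25, before any tolling.
The defendant's active military service from 2002-03-05 to 2003-04-27 tolled the period for 418 days, extending the deadline to 2003-12-17.
By the time the automatic bankruptcy stay began on 2004-07-21, the limitation period had already expired on 2003-12-17; that interval cannot revive it.

2003-12-17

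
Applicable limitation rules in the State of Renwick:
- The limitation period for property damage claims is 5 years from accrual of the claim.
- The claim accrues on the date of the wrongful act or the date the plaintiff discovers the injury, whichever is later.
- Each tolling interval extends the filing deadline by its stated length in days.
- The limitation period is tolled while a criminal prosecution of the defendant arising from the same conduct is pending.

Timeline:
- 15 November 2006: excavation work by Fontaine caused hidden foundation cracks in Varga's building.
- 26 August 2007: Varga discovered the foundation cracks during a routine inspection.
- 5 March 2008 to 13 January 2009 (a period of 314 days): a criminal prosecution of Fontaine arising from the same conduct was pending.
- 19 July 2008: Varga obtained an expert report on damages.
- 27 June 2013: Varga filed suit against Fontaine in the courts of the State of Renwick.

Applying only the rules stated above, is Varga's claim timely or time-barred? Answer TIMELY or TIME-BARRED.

TIMELY

Taking the later of the act (15 November 2006) and discovery (26 August 2007), the claim accrued on 26 August 2007.
5 years from 26 August 2007 is 26 August 2012.
The pending criminal prosecution from 5 March 2008 to 13 January 2009 tolled the period for 314 days, extending the deadline to 6 July 2013.
Nothing else in the chronology tolls or restarts the period.
Filing on 27 June 2013 beat the 6 July 2013 deadline — the action is timely.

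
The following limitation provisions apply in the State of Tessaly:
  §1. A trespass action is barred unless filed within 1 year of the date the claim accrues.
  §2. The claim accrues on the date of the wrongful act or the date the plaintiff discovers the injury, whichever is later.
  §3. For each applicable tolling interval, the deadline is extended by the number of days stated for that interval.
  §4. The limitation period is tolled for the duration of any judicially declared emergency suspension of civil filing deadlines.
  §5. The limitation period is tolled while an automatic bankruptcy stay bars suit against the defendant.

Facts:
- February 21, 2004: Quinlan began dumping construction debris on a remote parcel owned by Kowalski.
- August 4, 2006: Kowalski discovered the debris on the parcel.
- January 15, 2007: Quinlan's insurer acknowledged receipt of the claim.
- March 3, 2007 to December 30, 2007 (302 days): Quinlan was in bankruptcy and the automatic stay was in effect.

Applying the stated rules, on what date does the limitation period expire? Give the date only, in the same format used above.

June 1, 2008

Taking the later of the act (February 21, 2004) and discovery (August 4, 2006), the claim accrued on August 4, 2006.
The untolled deadline — 1 year after August 4, 2006 — is August 4, 2007.
Because the automatic bankruptcy stay ran from March 3, 2007 to December 30, 2007, the deadline is extended by 302 days to June 1, 2008.
None of the other events listed affects the running of the period under the stated rules.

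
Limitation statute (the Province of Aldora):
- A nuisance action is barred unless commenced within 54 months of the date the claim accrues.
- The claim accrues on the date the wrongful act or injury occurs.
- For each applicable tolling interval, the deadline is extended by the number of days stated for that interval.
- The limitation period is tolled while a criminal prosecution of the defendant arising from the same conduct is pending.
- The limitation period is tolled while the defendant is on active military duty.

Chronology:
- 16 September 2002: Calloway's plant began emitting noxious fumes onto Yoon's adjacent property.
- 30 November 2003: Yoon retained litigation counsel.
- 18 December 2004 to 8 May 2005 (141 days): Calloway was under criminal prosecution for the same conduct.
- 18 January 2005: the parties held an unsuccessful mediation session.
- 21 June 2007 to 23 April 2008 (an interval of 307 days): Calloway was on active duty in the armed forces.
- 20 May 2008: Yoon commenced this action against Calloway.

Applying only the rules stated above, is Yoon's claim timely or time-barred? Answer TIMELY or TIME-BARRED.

The claim accrued on 16 September 2002, when the wrongful act occurred.
54 months from 16 September 2002 is 16 March 2007.
The pending criminal prosecution from 18 December 2004 to 8 May 2005 tolled the period for 141 days, extending the deadline to 4 August 2007.
The defendant's active military service from 21 June 2007 to 23 April 2008 tolled the period for 307 days, extending the deadline to 6 June 2008.
The other events in the timeline have no effect on the limitation period under the stated rules.
The 20 May 2008 filing precedes the 6 June 2008 deadline; the claim is timely.

TIMELY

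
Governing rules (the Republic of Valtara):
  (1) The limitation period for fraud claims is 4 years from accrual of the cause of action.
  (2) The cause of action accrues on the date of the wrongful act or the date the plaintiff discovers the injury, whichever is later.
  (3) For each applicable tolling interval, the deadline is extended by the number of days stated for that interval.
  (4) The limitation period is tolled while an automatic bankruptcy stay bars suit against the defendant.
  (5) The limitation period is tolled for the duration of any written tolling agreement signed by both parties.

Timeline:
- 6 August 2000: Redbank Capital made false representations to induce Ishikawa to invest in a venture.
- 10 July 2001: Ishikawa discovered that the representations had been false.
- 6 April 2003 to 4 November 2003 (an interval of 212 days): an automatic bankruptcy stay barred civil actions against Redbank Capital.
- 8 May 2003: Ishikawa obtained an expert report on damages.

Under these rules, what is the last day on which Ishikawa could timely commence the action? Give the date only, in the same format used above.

7 February 2006

Because discovery on 10 July 2001 post-dates the 6 August 2000 act, accrual under the later-of rule falls on 10 July 2001.
4 years from 10 July 2001 is 10 July 2005.
Because the automatic bankruptcy stay ran from 6 April 2003 to 4 November 2003, the deadline is extended by 212 days to 7 February 2006.
The other events in the timeline have no effect on the limitation period under the stated rules.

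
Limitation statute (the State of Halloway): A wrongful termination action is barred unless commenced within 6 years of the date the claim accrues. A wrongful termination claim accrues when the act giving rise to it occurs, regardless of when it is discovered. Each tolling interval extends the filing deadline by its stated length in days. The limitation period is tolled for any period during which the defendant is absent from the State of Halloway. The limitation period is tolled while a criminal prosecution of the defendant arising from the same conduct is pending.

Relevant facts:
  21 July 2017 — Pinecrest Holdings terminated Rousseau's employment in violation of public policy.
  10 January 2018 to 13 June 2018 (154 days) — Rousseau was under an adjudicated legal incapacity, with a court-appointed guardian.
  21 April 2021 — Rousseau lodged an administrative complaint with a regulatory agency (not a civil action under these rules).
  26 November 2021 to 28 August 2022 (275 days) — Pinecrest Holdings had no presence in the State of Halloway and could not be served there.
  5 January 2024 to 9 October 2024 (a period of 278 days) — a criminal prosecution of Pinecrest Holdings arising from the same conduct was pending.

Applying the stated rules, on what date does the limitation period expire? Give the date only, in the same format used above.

24 January 2025

The limitation period began to run on 21 July 2017.
Adding the 6 years base period to 21 July 2017 gives a deadline of 21 July 2023, before any tolling.
The period was tolled for 275 days by the defendant's absence from the jurisdiction (26 November 2021 to 28 August 2022), pushing the deadline to 21 April 2024.
The period was tolled for 278 days by the pending criminal prosecution (5 January 2024 to 9 October 2024), pushing the deadline to 24 January 2025.
No stated provision tolls the period for the plaintiff's incapacity, so the interval from 10 January 2018 to 13 June 2018 has no effect on the deadline.
The other events in the timeline have no effect on the limitation period under the stated rules.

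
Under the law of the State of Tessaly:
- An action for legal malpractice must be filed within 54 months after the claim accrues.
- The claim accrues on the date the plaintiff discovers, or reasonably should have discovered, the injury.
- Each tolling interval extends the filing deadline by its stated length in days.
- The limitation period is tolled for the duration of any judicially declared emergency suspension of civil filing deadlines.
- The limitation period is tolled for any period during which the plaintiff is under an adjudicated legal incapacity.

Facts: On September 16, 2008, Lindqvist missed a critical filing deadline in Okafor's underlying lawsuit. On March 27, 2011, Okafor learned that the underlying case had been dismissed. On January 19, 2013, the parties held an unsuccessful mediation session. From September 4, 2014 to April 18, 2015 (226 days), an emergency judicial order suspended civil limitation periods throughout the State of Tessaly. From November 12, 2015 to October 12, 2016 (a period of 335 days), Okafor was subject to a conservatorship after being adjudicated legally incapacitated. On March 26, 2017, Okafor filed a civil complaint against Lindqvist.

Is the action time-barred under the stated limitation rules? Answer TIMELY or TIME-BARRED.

Accrual is tied to discovery, so the period began on March 27, 2011 rather than on September 16, 2008 when the act occurred.
The untolled deadline — 54 months after March 27, 2011 — is September 27, 2015.
The period was tolled for 226 days by the emergency suspension of filing deadlines (September 4, 2014 to April 18, 2015), pushing the deadline to May 10, 2016.
The plaintiff's legal incapacity from November 12, 2015 to October 12, 2016 tolled the period for 335 days, extending the deadline to April 10, 2017.
None of the other events listed affects the running of the period under the stated rules.
Okafor filed on March 26, 2017, before the April 10, 2017 deadline, so the action is timely.

TIMELY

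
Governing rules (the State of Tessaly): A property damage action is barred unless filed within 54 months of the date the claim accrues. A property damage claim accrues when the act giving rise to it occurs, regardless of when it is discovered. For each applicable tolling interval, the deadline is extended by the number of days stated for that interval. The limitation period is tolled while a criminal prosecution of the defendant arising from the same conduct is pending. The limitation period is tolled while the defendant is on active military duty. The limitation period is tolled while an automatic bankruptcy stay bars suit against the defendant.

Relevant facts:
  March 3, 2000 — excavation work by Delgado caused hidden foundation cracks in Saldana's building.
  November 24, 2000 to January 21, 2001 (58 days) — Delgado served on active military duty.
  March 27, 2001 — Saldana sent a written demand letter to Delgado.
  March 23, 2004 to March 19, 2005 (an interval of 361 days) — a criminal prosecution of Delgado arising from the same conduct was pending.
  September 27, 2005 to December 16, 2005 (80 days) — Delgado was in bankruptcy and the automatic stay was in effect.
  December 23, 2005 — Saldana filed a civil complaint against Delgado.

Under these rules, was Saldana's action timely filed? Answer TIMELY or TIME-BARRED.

The claim accrued on March 3, 2000, when the wrongful act occurred.
The untolled deadline — 54 months after March 3, 2000 — is September 3, 2004.
The period was tolled for 58 days by the defendant's active military service (November 24, 2000 to January 21, 2001), pushing the deadline to October 31, 2004.
The pending criminal prosecution from March 23, 2004 to March 19, 2005 tolled the period for 361 days, extending the deadline to October 27, 2005.
The period was tolled for 80 days by the automatic bankruptcy stay (September 27, 2005 to December 16, 2005), pushing the deadline to January 15, 2006.
Nothing else in the chronology tolls or restarts the period.
Saldana filed on December 23, 2005, before the January 15, 2006 deadline, so the action is timely.

TIMELY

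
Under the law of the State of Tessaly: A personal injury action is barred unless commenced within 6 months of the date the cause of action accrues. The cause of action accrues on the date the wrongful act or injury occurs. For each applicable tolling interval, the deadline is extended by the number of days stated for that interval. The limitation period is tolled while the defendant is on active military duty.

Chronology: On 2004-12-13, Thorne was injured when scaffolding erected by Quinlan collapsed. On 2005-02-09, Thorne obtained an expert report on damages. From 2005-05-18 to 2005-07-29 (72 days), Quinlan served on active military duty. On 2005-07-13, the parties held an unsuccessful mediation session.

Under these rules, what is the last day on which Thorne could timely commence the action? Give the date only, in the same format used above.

The claim accrued on 2004-12-13, when the wrongful act occurred.
Adding the 6 months base period to 2004-12-13 gives a deadline of 2005-06-13, before any tolling.
The defendant's active military service from 2005-05-18 to 2005-07-29 tolled the period for 72 days, extending the deadline to 2005-08-24.
The other events in the timeline have no effect on the limitation period under the stated rules.

2005-08-24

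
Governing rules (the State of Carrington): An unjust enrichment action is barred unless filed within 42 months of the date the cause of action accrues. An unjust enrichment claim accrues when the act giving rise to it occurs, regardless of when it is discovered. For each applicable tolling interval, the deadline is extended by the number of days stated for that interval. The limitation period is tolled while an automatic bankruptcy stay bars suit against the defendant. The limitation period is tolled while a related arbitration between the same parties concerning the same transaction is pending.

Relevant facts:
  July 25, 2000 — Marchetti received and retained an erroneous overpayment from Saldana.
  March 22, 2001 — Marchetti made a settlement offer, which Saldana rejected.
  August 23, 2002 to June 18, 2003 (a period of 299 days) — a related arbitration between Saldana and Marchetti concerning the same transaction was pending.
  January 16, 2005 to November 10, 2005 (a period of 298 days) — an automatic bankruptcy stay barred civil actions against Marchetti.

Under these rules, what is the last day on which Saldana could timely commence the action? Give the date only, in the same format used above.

The cause of action accrued on July 25, 2000, the date of the act.
42 months from July 25, 2000 is January 25, 2004.
Because the pending related arbitration ran from August 23, 2002 to June 18, 2003, the deadline is extended by 299 days to November 19, 2004.
By the time the automatic bankruptcy stay began on January 16, 2005, the limitation period had already expired on November 19, 2004; that interval cannot revive it.
Nothing else in the chronology tolls or restarts the period.

November 19, 2004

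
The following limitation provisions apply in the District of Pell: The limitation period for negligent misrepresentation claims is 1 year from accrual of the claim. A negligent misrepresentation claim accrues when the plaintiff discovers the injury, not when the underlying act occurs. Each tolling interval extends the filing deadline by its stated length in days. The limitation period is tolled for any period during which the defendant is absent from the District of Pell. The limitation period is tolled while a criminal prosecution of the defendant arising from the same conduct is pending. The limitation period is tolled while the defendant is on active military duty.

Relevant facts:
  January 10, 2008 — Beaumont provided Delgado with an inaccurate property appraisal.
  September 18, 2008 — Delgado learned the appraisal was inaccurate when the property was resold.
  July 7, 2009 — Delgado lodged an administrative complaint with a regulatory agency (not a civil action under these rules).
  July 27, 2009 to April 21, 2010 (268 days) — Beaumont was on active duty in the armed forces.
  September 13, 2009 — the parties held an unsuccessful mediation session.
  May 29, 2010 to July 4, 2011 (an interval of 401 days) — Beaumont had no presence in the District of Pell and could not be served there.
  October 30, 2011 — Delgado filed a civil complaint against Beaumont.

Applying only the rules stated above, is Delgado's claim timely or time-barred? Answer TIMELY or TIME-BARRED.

TIME-BARRED

The claim did not accrue until Delgado discovered the injury on September 18, 2008; the January 10, 2008 act date does not start the clock under the stated rule.
1 year from September 18, 2008 is September 18, 2009.
Because the defendant's active military service ran from July 27, 2009 to April 21, 2010, the deadline is extended by 268 days to June 13, 2010.
The period was tolled for 401 days by the defendant's absence from the jurisdiction (May 29, 2010 to July 4, 2011), pushing the deadline to July 19, 2011.
Nothing else in the chronology tolls or restarts the period.
Delgado filed on October 30, 2011, after the July 19, 2011 deadline, so the action is time-barred.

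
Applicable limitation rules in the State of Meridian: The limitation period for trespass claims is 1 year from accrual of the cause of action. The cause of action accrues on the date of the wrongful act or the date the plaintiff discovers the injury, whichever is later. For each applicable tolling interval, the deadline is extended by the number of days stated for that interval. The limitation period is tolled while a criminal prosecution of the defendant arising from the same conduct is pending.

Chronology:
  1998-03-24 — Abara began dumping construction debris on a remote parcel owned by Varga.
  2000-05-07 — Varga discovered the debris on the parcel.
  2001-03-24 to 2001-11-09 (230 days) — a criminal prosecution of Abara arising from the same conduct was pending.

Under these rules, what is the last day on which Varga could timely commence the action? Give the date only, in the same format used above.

The claim accrued on 2000-05-07 — the later of the 1998-03-24 act and the 2000-05-07 discovery.
The untolled deadline — 1 year after 2000-05-07 — is 2001-05-07.
Because the pending criminal prosecution ran from 2001-03-24 to 2001-11-09, the deadline is extended by 230 days to 2001-12-23.

2001-12-23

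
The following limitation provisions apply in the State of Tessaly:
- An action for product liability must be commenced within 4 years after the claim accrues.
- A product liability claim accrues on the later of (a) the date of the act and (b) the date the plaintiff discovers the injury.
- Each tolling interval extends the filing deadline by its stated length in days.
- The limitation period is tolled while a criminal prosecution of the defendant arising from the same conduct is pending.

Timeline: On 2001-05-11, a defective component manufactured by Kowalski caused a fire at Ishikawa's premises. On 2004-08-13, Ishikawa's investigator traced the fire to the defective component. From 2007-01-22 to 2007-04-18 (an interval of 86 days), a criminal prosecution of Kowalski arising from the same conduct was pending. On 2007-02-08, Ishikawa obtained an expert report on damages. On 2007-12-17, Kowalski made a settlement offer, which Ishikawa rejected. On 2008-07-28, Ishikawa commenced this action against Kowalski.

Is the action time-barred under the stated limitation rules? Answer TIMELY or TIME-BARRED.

TIMELY

The claim accrued on 2004-08-13 — the later of the 2001-05-11 act and the 2004-08-13 discovery.
4 years from 2004-08-13 is 2008-08-13.
The period was tolled for 86 days by the pending criminal prosecution (2007-01-22 to 2007-04-18), pushing the deadline to 2008-11-07.
None of the other events listed affects the running of the period under the stated rules.
Ishikawa filed on 2008-07-28, before the 2008-11-07 deadline, so the action is timely.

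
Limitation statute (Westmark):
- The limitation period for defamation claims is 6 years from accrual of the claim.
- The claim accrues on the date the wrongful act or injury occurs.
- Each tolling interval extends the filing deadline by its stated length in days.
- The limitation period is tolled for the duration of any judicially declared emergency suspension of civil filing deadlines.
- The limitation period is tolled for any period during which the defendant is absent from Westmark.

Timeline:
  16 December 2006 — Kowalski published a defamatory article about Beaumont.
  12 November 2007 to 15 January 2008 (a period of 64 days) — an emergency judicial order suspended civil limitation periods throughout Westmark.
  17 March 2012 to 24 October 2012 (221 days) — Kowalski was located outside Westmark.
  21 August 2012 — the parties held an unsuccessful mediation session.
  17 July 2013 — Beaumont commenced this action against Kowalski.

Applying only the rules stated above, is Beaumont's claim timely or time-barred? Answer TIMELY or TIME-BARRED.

TIMELY

The limitation period began to run on 16 December 2006.
6 years from 16 December 2006 is 16 December 2012.
The period was tolled for 64 days by the emergency suspension of filing deadlines (12 November 2007 to 15 January 2008), pushing the deadline to 18 February 2013.
Because the defendant's absence from the jurisdiction ran from 17 March 2012 to 24 October 2012, the deadline is extended by 221 days to 27 September 2013.
Nothing else in the chronology tolls or restarts the period.
The 17 July 2013 filing precedes the 27 September 2013 deadline; the claim is timely.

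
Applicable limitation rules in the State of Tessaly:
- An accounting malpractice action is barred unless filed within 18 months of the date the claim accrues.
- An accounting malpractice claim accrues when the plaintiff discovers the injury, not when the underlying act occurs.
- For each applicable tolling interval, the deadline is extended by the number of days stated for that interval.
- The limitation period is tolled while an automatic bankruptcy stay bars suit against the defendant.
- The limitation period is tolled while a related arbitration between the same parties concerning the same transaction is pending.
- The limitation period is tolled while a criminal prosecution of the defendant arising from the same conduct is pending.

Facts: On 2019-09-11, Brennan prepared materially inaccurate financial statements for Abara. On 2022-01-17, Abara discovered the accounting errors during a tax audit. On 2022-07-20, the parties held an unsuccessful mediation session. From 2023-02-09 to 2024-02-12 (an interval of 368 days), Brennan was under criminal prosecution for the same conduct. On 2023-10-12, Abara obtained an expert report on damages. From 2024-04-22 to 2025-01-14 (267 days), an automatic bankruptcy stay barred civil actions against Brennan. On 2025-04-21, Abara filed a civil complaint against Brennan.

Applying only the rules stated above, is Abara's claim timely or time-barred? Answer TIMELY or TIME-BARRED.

TIME-BARRED

Accrual is tied to discovery, so the period began on 2022-01-17 rather than on 2019-09-11 when the act occurred.
The untolled deadline — 18 months after 2022-01-17 — is 2023-07-17.
The period was tolled for 368 days by the pending criminal prosecution (2023-02-09 to 2024-02-12), pushing the deadline to 2024-07-19.
The period was tolled for 267 days by the automatic bankruptcy stay (2024-04-22 to 2025-01-14), pushing the deadline to 2025-04-12.
The other events in the timeline have no effect on the limitation period under the stated rules.
The 2025-04-21 filing falls after the 2025-04-12 deadline; the claim is time-barred.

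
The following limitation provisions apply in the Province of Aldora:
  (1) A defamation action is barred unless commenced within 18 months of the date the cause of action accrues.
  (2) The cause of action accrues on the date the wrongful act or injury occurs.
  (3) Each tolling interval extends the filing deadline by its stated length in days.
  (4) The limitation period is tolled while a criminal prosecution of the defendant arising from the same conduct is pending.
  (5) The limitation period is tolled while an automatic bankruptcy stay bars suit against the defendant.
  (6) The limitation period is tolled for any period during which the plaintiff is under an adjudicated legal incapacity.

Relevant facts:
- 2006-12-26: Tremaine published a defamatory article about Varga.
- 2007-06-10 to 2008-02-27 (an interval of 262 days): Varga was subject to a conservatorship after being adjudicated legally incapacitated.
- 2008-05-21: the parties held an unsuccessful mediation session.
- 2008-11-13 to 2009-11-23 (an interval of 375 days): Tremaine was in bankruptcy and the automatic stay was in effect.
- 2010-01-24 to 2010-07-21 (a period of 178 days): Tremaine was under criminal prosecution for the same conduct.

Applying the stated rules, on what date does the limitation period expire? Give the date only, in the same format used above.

The claim accrued on 2006-12-26, when the wrongful act occurred.
The untolled deadline — 18 months after 2006-12-26 — is 2008-06-26.
Because the plaintiff's legal incapacity ran from 2007-06-10 to 2008-02-27, the deadline is extended by 262 days to 2009-03-15.
The period was tolled for 375 days by the automatic bankruptcy stay (2008-11-13 to 2009-11-23), pushing the deadline to 2010-03-25.
Because the pending criminal prosecution ran from 2010-01-24 to 2010-07-21, the deadline is extended by 178 days to 2010-09-19.
Nothing else in the chronology tolls or restarts the period.

2010-09-19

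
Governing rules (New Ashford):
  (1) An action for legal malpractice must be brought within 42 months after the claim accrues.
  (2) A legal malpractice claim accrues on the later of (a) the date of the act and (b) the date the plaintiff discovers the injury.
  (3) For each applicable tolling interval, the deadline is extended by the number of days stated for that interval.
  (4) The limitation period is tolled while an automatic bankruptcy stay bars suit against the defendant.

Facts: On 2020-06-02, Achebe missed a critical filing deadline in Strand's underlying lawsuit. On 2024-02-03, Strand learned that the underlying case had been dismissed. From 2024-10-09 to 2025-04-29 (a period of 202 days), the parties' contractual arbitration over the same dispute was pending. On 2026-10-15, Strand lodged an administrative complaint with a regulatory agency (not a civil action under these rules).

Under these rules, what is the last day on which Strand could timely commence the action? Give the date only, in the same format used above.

2027-08-03

Taking the later of the act (2020-06-02) and discovery (2024-02-03), the claim accrued on 2024-02-03.
Adding the 42 months base period to 2024-02-03 gives a deadline of 2027-08-03, before any tolling.
Although a pending arbitration ran from 2024-10-09 to 2025-04-29, the stated rules do not make that a tolling event, so it is disregarded.
The other events in the timeline have no effect on the limitation period under the stated rules.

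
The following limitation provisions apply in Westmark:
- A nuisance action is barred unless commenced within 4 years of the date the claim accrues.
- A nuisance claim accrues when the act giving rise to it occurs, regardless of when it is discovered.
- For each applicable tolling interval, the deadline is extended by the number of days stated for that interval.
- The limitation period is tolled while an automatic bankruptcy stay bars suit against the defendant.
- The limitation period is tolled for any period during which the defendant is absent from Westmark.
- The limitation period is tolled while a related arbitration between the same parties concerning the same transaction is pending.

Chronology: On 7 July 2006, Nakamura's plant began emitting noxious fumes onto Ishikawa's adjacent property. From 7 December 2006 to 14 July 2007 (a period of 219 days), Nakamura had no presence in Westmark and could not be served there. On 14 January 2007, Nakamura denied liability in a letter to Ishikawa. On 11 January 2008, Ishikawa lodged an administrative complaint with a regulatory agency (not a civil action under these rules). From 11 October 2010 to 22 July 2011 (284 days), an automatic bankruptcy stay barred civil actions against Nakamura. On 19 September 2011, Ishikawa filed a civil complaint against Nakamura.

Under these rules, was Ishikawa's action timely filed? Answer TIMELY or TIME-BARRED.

The claim accrued on 7 July 2006, when the wrongful act occurred.
Adding the 4 years base period to 7 July 2006 gives a deadline of 7 July 2010, before any tolling.
Because the defendant's absence from the jurisdiction ran from 7 December 2006 to 14 July 2007, the deadline is extended by 219 days to 11 February 2011.
The automatic bankruptcy stay from 11 October 2010 to 22 July 2011 tolled the period for 284 days, extending the deadline to 22 November 2011.
The other events in the timeline have no effect on the limitation period under the stated rules.
The 19 September 2011 filing precedes the 22 November 2011 deadline; the claim is timely.

TIMELY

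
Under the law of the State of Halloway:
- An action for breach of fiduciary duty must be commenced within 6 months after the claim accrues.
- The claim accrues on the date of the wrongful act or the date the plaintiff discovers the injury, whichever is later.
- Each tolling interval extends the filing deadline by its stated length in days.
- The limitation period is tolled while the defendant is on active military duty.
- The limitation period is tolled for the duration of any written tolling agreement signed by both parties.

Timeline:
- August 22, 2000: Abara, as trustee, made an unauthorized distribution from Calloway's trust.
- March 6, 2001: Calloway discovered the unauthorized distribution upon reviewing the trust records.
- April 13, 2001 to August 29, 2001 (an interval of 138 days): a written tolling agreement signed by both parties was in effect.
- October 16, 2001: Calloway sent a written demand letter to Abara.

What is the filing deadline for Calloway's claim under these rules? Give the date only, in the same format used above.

January 22, 2002

Because discovery on March 6, 2001 post-dates the August 22, 2000 act, accrual under the later-of rule falls on March 6, 2001.
The untolled deadline — 6 months after March 6, 2001 — is September 6, 2001.
Because the written tolling agreement ran from April 13, 2001 to August 29, 2001, the deadline is extended by 138 days to January 22, 2002.
Nothing else in the chronology tolls or restarts the period.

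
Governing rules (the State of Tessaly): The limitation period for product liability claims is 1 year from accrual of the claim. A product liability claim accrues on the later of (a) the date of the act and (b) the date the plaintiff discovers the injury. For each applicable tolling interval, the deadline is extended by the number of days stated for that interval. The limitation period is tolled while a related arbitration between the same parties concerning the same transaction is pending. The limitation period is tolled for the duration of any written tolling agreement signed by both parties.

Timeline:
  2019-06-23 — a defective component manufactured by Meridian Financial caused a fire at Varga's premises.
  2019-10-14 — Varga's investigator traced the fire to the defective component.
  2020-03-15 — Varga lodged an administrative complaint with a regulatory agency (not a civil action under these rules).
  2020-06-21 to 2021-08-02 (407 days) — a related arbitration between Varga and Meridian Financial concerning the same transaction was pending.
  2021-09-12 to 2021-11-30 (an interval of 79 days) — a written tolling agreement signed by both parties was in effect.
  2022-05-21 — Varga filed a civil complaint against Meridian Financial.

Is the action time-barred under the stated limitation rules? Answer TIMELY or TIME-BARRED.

TIME-BARRED

Taking the later of the act (2019-06-23) and discovery (2019-10-14), the claim accrued on 2019-10-14.
Adding the 1 year base period to 2019-10-14 gives a deadline of 2020-10-14, before any tolling.
The pending related arbitration from 2020-06-21 to 2021-08-02 tolled the period for 407 days, extending the deadline to 2021-11-25.
Because the written tolling agreement ran from 2021-09-12 to 2021-11-30, the deadline is extended by 79 days to 2022-02-12.
Nothing else in the chronology tolls or restarts the period.
Varga filed on 2022-05-21, after the 2022-02-12 deadline, so the action is time-barred.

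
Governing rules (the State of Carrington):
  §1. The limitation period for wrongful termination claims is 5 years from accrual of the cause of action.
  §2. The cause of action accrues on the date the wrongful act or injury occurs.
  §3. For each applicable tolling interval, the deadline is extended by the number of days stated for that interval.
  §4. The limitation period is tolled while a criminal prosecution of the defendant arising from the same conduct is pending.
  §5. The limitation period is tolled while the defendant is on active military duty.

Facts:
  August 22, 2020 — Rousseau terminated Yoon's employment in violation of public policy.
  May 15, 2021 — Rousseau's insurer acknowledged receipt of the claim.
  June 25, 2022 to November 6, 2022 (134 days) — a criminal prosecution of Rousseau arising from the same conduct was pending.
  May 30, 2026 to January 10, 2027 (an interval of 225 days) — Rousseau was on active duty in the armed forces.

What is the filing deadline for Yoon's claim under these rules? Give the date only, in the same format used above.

The claim accrued on August 22, 2020, when the wrongful act occurred.
Adding the 5 years base period to August 22, 2020 gives a deadline of August 22, 2025, before any tolling.
Because the pending criminal prosecution ran from June 25, 2022 to November 6, 2022, the deadline is extended by 134 days to January 3, 2026.
The defendant's active military service starting May 30, 2026 came too late — the period had run on January 3, 2026 — and so does not extend the deadline.
None of the other events listed affects the running of the period under the stated rules.

January 3, 2026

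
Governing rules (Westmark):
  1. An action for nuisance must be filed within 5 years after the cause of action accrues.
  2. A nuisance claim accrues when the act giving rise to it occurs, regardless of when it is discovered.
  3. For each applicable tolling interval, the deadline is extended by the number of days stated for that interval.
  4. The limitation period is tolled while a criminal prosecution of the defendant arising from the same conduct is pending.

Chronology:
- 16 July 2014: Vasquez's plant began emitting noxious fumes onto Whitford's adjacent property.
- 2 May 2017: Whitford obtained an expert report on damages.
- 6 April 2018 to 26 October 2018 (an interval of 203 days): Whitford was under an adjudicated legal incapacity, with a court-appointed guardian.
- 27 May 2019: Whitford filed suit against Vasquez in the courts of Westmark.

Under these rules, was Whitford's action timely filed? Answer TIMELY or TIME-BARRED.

The limitation period began to run on 16 July 2014.
The untolled deadline — 5 years after 16 July 2014 — is 16 July 2019.
No stated provision tolls the period for the plaintiff's incapacity, so the interval from 6 April 2018 to 26 October 2018 has no effect on the deadline.
None of the other events listed affects the running of the period under the stated rules.
The 27 May 2019 filing precedes the 16 July 2019 deadline; the claim is timely.

TIMELY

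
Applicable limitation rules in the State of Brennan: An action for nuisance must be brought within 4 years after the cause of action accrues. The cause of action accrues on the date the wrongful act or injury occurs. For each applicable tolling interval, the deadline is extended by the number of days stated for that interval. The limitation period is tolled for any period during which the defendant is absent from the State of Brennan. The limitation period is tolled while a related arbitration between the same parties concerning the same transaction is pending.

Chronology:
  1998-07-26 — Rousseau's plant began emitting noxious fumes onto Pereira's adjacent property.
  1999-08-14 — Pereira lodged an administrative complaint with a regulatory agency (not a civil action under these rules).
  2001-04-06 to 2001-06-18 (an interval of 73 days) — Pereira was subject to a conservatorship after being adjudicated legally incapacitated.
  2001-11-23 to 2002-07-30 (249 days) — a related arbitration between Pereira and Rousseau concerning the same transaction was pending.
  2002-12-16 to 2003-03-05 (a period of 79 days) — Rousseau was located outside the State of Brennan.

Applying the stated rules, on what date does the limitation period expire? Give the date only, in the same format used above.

The claim accrued on 1998-07-26, when the wrongful act occurred.
The untolled deadline — 4 years after 1998-07-26 — is 2002-07-26.
Because the pending related arbitration ran from 2001-11-23 to 2002-07-30, the deadline is extended by 249 days to 2003-04-01.
Because the defendant's absence from the jurisdiction ran from 2002-12-16 to 2003-03-05, the deadline is extended by 79 days to 2003-06-19.
The plaintiff's legal incapacity from 2001-04-06 to 2001-06-18 does not toll the period, because no stated rule makes the plaintiff's incapacity a tolling event.
None of the other events listed affects the running of the period under the stated rules.

2003-06-19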